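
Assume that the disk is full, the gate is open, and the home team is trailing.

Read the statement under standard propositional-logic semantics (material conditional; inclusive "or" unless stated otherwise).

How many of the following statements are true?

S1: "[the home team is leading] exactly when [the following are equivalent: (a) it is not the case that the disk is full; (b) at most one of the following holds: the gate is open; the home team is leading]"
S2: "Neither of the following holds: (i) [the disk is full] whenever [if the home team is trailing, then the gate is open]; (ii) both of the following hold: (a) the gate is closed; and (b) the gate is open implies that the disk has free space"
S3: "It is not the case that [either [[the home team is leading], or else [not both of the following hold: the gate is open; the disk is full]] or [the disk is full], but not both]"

Let K = "the home team is leading" (F), L = "the disk is full" (T), S = "the gate is open" (T).

S1: Formalization: K <-> (~L <-> (S nand K))

~L = ~T = F
S nand K = T nand F = T
~L <-> (S nand K) = F <-> T = F
K <-> (~L <-> (S nand K)) = F <-> F = T
Thus S1 is true.

S2: In symbols: ((~K -> S) -> L) nor (~S & (S -> ~L))

~K = ~F = T
~K -> S = T -> T = T
(~K -> S) -> L = T -> T = T
~S = ~T = F
~L = ~T = F
S -> ~L = T -> F = F
~S & (S -> ~L) = F & F = F
((~K -> S) -> L) nor (~S & (S -> ~L)) = T nor F = F
Thus S2 is false.

S3: Parsed as ~((K | (S nand L)) xor L)

S nand L = T nand T = F
K | (S nand L) = F | F = F
(K | (S nand L)) xor L = F xor T = T
~((K | (S nand L)) xor L) = ~T = F
So S3 is false.

1 of the 3 statements is true (S1).

1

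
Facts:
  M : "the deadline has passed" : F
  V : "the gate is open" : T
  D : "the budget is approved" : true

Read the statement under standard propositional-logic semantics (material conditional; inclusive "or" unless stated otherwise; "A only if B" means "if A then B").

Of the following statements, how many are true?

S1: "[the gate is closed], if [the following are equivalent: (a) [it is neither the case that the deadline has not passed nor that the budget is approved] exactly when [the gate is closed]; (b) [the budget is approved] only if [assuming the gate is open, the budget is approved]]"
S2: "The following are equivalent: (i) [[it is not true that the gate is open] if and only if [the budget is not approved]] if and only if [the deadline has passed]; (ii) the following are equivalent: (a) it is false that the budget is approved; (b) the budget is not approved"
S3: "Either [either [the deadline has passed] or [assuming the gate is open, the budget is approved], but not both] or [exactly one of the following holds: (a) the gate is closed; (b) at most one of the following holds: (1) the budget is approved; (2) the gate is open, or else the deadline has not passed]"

1

S1: This is (((not M nor D) iff not V) iff (D -> (V -> D))) -> not V.

not M = not False = True
not M nor D = True nor True = False
not V = not True = False
(not M nor D) iff not V = False iff False = True
V -> D = True -> True = True
D -> (V -> D) = True -> True = True
((not M nor D) iff not V) iff (D -> (V -> D)) = True iff True = True
not V = not True = False
(((not M nor D) iff not V) iff (D -> (V -> D))) -> not V = True -> False = False
Hence S1 is false.

S2: Parsed as ((not V iff not D) iff M) iff (not D iff not D)

not V = not True = False
not D = not True = False
not V iff not D = False iff False = True
(not V iff not D) iff M = True iff False = False
not D = not True = False
not D = not True = False
not D iff not D = False iff False = True
((not V iff not D) iff M) iff (not D iff not D) = False iff True = False
Hence S2 is false.

S3: In symbols: (M xor (V -> D)) or (not V xor (D nand (V or not M)))

V -> D = True -> True = True
M xor (V -> D) = False xor True = True
not V = not True = False
not M = not False = True
V or not M = True or True = True
D nand (V or not M) = True nand True = False
not V xor (D nand (V or not M)) = False xor False = False
(M xor (V -> D)) or (not V xor (D nand (V or not M))) = True or False = True
Thus S3 is true.

1 of the 3 statements is true.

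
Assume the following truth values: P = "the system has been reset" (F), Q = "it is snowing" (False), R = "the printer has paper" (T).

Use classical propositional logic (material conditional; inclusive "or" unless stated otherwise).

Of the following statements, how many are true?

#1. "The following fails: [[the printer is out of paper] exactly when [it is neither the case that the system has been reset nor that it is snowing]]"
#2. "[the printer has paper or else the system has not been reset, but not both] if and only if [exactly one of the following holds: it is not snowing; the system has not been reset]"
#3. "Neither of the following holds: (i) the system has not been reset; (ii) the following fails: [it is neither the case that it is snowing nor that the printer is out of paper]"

2

#1: This is ¬(¬R ↔ (P ↓ Q)).

¬R = ¬T = F
P ↓ Q = F ↓ F = T
¬R ↔ (P ↓ Q) = F ↔ T = F
¬(¬R ↔ (P ↓ Q)) = ¬F = T
So #1 is true.

#2: Parsed as (R ⊕ ¬P) ↔ (¬Q ⊕ ¬P)

¬P = ¬F = T
R ⊕ ¬P = T ⊕ T = F
¬Q = ¬F = T
¬P = ¬F = T
¬Q ⊕ ¬P = T ⊕ T = F
(R ⊕ ¬P) ↔ (¬Q ⊕ ¬P) = F ↔ F = T
So #2 is true.

#3: This is ¬P ↓ ¬(Q ↓ ¬R).

¬P = ¬F = T
¬R = ¬T = F
Q ↓ ¬R = F ↓ F = T
¬(Q ↓ ¬R) = ¬T = F
¬P ↓ ¬(Q ↓ ¬R) = T ↓ F = F
Hence #3 is false.

True statements: 2 (#1, #2).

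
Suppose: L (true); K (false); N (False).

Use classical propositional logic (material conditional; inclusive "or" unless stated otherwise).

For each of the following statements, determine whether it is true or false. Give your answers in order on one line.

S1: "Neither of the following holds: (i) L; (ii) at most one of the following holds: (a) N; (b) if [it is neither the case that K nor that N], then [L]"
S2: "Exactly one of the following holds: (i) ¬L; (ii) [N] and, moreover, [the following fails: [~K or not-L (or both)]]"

S1 false / S2 false

S1: Formalization: L nor (N nand ((K nor N) -> L))

K nor N = F nor F = T
(K nor N) -> L = T -> T = T
N nand ((K nor N) -> L) = F nand T = T
L nor (N nand ((K nor N) -> L)) = T nor T = F
So S1 is false.

S2: Parsed as ~L xor (N & ~(~K | ~L))

~L = ~T = F
~K = ~F = T
~L = ~T = F
~K | ~L = T | F = T
~(~K | ~L) = ~T = F
N & ~(~K | ~L) = F & F = F
~L xor (N & ~(~K | ~L)) = F xor F = F
Hence S2 is false.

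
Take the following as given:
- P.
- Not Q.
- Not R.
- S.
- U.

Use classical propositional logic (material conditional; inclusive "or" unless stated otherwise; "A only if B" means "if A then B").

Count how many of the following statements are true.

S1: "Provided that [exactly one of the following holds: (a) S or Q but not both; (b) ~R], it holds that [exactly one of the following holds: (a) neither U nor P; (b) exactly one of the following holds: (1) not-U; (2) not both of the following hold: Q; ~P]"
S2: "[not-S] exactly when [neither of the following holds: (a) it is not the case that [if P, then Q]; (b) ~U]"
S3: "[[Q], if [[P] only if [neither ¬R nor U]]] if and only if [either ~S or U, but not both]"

S1: This is ((S xor Q) xor not R) -> ((U nor P) xor (not U xor (Q nand not P))).

S xor Q = True xor False = True
not R = not False = True
(S xor Q) xor not R = True xor True = False
U nor P = True nor True = False
not U = not True = False
not P = not True = False
Q nand not P = False nand False = True
not U xor (Q nand not P) = False xor True = True
(U nor P) xor (not U xor (Q nand not P)) = False xor True = True
((S xor Q) xor not R) -> ((U nor P) xor (not U xor (Q nand not P))) = False -> True = True
Hence S1 is true.

S2: This is not S iff (not (P -> Q) nor not U).

not S = not True = False
P -> Q = True -> False = False
not (P -> Q) = not False = True
not U = not True = False
not (P -> Q) nor not U = True nor False = False
not S iff (not (P -> Q) nor not U) = False iff False = True
Thus S2 is true.

S3: Parsed as ((P -> (not R nor U)) -> Q) iff (not S xor U)

not R = not False = True
not R nor U = True nor True = False
P -> (not R nor U) = True -> False = False
(P -> (not R nor U)) -> Q = False -> False = True
not S = not True = False
not S xor U = False xor True = True
((P -> (not R nor U)) -> Q) iff (not S xor U) = True iff True = True
Hence S3 is true.

Count: 3.

3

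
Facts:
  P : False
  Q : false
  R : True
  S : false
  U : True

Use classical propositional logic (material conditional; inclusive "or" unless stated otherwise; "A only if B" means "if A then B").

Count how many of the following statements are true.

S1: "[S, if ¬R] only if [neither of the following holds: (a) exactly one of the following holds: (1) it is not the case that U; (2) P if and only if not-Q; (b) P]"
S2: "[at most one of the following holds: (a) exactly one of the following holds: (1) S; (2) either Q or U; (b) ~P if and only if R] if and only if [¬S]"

S1: Formalization: (¬R → S) → ((¬U ⊕ (P ↔ ¬Q)) ↓ P)

¬R = ¬T = F
¬R → S = F → F = T
¬U = ¬T = F
¬Q = ¬F = T
P ↔ ¬Q = F ↔ T = F
¬U ⊕ (P ↔ ¬Q) = F ⊕ F = F
(¬U ⊕ (P ↔ ¬Q)) ↓ P = F ↓ F = T
(¬R → S) → ((¬U ⊕ (P ↔ ¬Q)) ↓ P) = T → T = T
Thus S1 is true.

S2: Parsed as ((S ⊕ (Q ∨ U)) ↑ (¬P ↔ R)) ↔ ¬S

Q ∨ U = F ∨ T = T
S ⊕ (Q ∨ U) = F ⊕ T = T
¬P = ¬F = T
¬P ↔ R = T ↔ T = T
(S ⊕ (Q ∨ U)) ↑ (¬P ↔ R) = T ↑ T = F
¬S = ¬F = T
((S ⊕ (Q ∨ U)) ↑ (¬P ↔ R)) ↔ ¬S = F ↔ T = F
Thus S2 is false.

True statements: 1 (S1).

1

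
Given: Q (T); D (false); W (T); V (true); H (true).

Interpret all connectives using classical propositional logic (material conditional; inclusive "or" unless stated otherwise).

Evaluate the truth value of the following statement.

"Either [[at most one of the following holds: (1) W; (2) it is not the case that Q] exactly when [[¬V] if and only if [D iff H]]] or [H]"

True

Values: W=T, Q=T, V=T, D=F, H=T.
This is ((W ↑ ¬Q) ↔ (¬V ↔ (D ↔ H))) ∨ H.

¬Q = ¬T = F
W ↑ ¬Q = T ↑ F = T
¬V = ¬T = F
D ↔ H = F ↔ T = F
¬V ↔ (D ↔ H) = F ↔ F = T
(W ↑ ¬Q) ↔ (¬V ↔ (D ↔ H)) = T ↔ T = T
((W ↑ ¬Q) ↔ (¬V ↔ (D ↔ H))) ∨ H = T ∨ T = T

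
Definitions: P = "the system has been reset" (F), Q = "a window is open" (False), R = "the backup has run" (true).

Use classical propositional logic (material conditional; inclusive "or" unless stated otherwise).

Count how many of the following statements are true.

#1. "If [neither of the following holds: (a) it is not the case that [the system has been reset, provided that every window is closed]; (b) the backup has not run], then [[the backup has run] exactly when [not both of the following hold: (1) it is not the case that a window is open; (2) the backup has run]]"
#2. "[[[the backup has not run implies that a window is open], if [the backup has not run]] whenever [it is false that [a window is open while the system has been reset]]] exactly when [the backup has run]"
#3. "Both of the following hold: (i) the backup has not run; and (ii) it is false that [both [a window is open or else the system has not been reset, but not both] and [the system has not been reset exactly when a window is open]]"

2

#1: In symbols: (not (not Q -> P) nor not R) -> (R iff (not Q nand R))

not Q = not False = True
not Q -> P = True -> False = False
not (not Q -> P) = not False = True
not R = not True = False
not (not Q -> P) nor not R = True nor False = False
not Q = not False = True
not Q nand R = True nand True = False
R iff (not Q nand R) = True iff False = False
(not (not Q -> P) nor not R) -> (R iff (not Q nand R)) = False -> False = True
Hence #1 is true.

#2: This is (not (Q and P) -> (not R -> (not R -> Q))) iff R.

Q and P = False and False = False
not (Q and P) = not False = True
not R = not True = False
not R = not True = False
not R -> Q = False -> False = True
not R -> (not R -> Q) = False -> True = True
not (Q and P) -> (not R -> (not R -> Q)) = True -> True = True
(not (Q and P) -> (not R -> (not R -> Q))) iff R = True iff True = True
So #2 is true.

#3: This is not R and not ((Q xor not P) and (not P iff Q)).

not R = not True = False
not P = not False = True
Q xor not P = False xor True = True
not P = not False = True
not P iff Q = True iff False = False
(Q xor not P) and (not P iff Q) = True and False = False
not ((Q xor not P) and (not P iff Q)) = not False = True
not R and not ((Q xor not P) and (not P iff Q)) = False and True = False
Hence #3 is false.

2 of the 3 statements are true.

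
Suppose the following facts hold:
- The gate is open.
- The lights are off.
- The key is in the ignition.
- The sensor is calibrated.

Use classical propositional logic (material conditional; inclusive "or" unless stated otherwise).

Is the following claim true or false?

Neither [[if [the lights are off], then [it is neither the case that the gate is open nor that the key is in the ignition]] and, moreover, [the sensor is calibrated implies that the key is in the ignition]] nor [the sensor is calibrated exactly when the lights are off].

False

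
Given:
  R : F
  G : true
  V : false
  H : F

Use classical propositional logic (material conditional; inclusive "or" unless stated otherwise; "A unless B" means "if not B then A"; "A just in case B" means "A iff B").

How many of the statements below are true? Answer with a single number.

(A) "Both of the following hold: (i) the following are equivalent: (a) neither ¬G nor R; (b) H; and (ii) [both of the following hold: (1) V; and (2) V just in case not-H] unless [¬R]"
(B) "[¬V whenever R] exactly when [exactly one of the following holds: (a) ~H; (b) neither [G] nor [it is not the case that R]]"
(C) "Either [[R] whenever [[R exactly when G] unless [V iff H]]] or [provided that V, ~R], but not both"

(A): Formalization: ((~G nor R) <-> H) & ((V & (V <-> ~H)) | ~R)

~G = ~T = F
~G nor R = F nor F = T
(~G nor R) <-> H = T <-> F = F
~H = ~F = T
V <-> ~H = F <-> T = F
V & (V <-> ~H) = F & F = F
~R = ~F = T
(V & (V <-> ~H)) | ~R = F | T = T
((~G nor R) <-> H) & ((V & (V <-> ~H)) | ~R) = F & T = F
Hence (A) is false.

(B): Parsed as (R -> ~V) <-> (~H xor (G nor ~R))

~V = ~F = T
R -> ~V = F -> T = T
~H = ~F = T
~R = ~F = T
G nor ~R = T nor T = F
~H xor (G nor ~R) = T xor F = T
(R -> ~V) <-> (~H xor (G nor ~R)) = T <-> T = T
So (B) is true.

(C): In symbols: (((R <-> G) | (V <-> H)) -> R) xor (V -> ~R)

R <-> G = F <-> T = F
V <-> H = F <-> F = T
(R <-> G) | (V <-> H) = F | T = T
((R <-> G) | (V <-> H)) -> R = T -> F = F
~R = ~F = T
V -> ~R = F -> T = T
(((R <-> G) | (V <-> H)) -> R) xor (V -> ~R) = F xor T = T
Hence (C) is true.

True statements: 2 ((B), (C)).

2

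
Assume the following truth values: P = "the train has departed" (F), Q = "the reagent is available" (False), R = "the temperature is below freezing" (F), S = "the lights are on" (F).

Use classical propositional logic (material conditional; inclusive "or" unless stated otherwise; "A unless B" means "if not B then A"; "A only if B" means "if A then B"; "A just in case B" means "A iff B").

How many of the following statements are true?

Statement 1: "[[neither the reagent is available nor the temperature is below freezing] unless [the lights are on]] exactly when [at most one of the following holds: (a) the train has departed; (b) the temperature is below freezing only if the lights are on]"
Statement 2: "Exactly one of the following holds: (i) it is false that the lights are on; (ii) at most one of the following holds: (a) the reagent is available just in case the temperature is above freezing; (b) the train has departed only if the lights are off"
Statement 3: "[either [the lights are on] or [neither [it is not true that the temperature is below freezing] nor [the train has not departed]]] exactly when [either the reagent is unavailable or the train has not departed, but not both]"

2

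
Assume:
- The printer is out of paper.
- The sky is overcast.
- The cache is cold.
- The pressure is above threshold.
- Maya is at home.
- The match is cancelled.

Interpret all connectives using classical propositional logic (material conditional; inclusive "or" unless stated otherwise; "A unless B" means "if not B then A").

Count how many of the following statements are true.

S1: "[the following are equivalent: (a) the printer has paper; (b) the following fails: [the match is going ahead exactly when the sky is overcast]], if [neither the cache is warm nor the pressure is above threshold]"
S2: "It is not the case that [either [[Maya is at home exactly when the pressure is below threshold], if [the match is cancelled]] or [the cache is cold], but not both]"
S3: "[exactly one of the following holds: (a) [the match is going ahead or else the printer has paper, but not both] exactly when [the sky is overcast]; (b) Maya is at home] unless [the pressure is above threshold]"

2

Let R = "the cache is warm" (F), S = "the pressure is above threshold" (T), P = "the printer has paper" (F), V = "the match is cancelled" (T), Q = "the sky is overcast" (T), U = "Maya is at home" (T).

S1: Formalization: (R ↓ S) → (P ↔ ¬(¬V ↔ Q))

R ↓ S = F ↓ T = F
¬V = ¬T = F
¬V ↔ Q = F ↔ T = F
¬(¬V ↔ Q) = ¬F = T
P ↔ ¬(¬V ↔ Q) = F ↔ T = F
(R ↓ S) → (P ↔ ¬(¬V ↔ Q)) = F → F = T
So S1 is true.

S2: This is ¬((V → (U ↔ ¬S)) ⊕ ¬R).

¬S = ¬T = F
U ↔ ¬S = T ↔ F = F
V → (U ↔ ¬S) = T → F = F
¬R = ¬F = T
(V → (U ↔ ¬S)) ⊕ ¬R = F ⊕ T = T
¬((V → (U ↔ ¬S)) ⊕ ¬R) = ¬T = F
Thus S2 is false.

S3: Formalization: (((¬V ⊕ P) ↔ Q) ⊕ U) ∨ S

¬V = ¬T = F
¬V ⊕ P = F ⊕ F = F
(¬V ⊕ P) ↔ Q = F ↔ T = F
((¬V ⊕ P) ↔ Q) ⊕ U = F ⊕ T = T
(((¬V ⊕ P) ↔ Q) ⊕ U) ∨ S = T ∨ T = T
Thus S3 is true.

2 of the 3 statements are true (S1, S3).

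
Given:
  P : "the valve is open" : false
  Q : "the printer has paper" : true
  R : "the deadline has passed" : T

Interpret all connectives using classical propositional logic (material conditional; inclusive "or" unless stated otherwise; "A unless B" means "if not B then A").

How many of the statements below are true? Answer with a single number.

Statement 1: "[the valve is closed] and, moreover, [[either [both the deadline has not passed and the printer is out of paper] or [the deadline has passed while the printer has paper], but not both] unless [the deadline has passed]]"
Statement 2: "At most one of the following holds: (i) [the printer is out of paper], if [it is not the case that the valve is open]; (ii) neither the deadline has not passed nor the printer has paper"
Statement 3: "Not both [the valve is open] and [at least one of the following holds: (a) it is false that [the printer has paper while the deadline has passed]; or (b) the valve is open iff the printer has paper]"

3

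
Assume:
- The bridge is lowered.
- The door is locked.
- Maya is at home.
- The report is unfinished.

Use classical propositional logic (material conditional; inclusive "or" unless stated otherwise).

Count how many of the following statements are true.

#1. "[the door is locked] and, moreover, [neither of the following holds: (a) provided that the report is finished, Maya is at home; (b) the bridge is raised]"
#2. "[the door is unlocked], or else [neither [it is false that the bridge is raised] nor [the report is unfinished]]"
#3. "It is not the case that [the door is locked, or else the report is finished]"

0

Let Q = "the door is locked" (True), S = "the report is finished" (False), R = "Maya is at home" (True), P = "the bridge is raised" (False).

#1: Formalization: Q and ((S -> R) nor P)

S -> R = False -> True = True
(S -> R) nor P = True nor False = False
Q and ((S -> R) nor P) = True and False = False
So #1 is false.

#2: Formalization: not Q or (not P nor not S)

not Q = not True = False
not P = not False = True
not S = not False = True
not P nor not S = True nor True = False
not Q or (not P nor not S) = False or False = False
Hence #2 is false.

#3: Formalization: not (Q or S)

Q or S = True or False = True
not (Q or S) = not True = False
So #3 is false.

0 of the 3 statements are true (none).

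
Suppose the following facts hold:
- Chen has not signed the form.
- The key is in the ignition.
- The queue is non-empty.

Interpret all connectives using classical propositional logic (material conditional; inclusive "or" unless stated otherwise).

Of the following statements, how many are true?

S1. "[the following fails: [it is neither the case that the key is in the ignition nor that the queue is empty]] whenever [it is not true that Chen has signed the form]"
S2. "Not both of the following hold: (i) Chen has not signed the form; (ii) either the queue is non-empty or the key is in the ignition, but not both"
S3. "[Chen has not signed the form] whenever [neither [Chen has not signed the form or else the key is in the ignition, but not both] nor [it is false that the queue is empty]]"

Let P = "Chen has signed the form" (F), Q = "the key is in the ignition" (T), R = "the queue is empty" (F).

S1: Parsed as ~P -> ~(Q nor R)

~P = ~F = T
Q nor R = T nor F = F
~(Q nor R) = ~F = T
~P -> ~(Q nor R) = T -> T = T
Thus S1 is true.

S2: Formalization: ~P nand (~R xor Q)

~P = ~F = T
~R = ~F = T
~R xor Q = T xor T = F
~P nand (~R xor Q) = T nand F = T
Hence S2 is true.

S3: This is ((~P xor Q) nor ~R) -> ~P.

~P = ~F = T
~P xor Q = T xor T = F
~R = ~F = T
(~P xor Q) nor ~R = F nor T = F
~P = ~F = T
((~P xor Q) nor ~R) -> ~P = F -> T = T
Hence S3 is true.

True statements: 3.

3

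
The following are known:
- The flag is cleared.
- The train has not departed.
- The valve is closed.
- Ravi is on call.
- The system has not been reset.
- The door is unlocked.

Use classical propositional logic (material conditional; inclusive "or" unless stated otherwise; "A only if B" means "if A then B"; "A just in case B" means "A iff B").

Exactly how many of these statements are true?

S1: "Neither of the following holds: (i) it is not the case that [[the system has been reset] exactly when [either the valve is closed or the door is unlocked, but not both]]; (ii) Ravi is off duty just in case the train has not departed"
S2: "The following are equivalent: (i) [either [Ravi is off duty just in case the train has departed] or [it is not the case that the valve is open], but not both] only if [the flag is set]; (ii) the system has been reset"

Let S = "the system has been reset" (F), N = "the valve is open" (F), G = "the door is locked" (F), P = "Ravi is on call" (T), U = "the train has departed" (F), H = "the flag is set" (F).

S1: This is ¬(S ↔ (¬N ⊕ ¬G)) ↓ (¬P ↔ ¬U).

¬N = ¬F = T
¬G = ¬F = T
¬N ⊕ ¬G = T ⊕ T = F
S ↔ (¬N ⊕ ¬G) = F ↔ F = T
¬(S ↔ (¬N ⊕ ¬G)) = ¬T = F
¬P = ¬T = F
¬U = ¬F = T
¬P ↔ ¬U = F ↔ T = F
¬(S ↔ (¬N ⊕ ¬G)) ↓ (¬P ↔ ¬U) = F ↓ F = T
Hence S1 is true.

S2: This is (((¬P ↔ U) ⊕ ¬N) → H) ↔ S.

¬P = ¬T = F
¬P ↔ U = F ↔ F = T
¬N = ¬F = T
(¬P ↔ U) ⊕ ¬N = T ⊕ T = F
((¬P ↔ U) ⊕ ¬N) → H = F → F = T
(((¬P ↔ U) ⊕ ¬N) → H) ↔ S = T ↔ F = F
Thus S2 is false.

True statements: 1 (S1).

1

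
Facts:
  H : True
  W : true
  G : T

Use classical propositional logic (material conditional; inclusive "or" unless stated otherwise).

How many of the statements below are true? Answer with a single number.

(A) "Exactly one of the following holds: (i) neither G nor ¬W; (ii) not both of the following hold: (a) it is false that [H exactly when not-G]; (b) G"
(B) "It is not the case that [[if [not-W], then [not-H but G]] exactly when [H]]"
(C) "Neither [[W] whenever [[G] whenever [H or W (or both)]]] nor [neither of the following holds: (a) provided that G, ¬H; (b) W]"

0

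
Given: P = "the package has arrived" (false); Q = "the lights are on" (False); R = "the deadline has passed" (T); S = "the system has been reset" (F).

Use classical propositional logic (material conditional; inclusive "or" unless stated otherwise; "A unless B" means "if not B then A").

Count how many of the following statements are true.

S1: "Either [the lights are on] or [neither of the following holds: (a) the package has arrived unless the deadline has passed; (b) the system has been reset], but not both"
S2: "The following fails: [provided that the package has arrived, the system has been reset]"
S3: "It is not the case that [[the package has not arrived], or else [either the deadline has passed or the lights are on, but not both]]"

S1: Parsed as Q xor ((P or R) nor S)

P or R = False or True = True
(P or R) nor S = True nor False = False
Q xor ((P or R) nor S) = False xor False = False
Thus S1 is false.

S2: In symbols: not (P -> S)

P -> S = False -> False = True
not (P -> S) = not True = False
Hence S2 is false.

S3: This is not (not P or (R xor Q)).

not P = not False = True
R xor Q = True xor False = True
not P or (R xor Q) = True or True = True
not (not P or (R xor Q)) = not True = False
So S3 is false.

Count: 0.

0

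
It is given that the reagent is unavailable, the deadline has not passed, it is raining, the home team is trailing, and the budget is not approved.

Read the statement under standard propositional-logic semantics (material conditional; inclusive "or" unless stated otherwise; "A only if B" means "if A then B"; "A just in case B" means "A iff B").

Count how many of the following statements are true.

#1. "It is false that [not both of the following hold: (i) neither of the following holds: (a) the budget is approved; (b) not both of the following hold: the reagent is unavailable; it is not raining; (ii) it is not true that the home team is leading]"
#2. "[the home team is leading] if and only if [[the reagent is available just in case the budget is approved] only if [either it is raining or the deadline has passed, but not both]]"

0

Let D = "the budget is approved" (F), G = "the reagent is available" (F), H = "it is raining" (T), N = "the home team is leading" (F), U = "the deadline has passed" (F).

#1: Formalization: ~((D nor (~G nand ~H)) nand ~N)

~G = ~F = T
~H = ~T = F
~G nand ~H = T nand F = T
D nor (~G nand ~H) = F nor T = F
~N = ~F = T
(D nor (~G nand ~H)) nand ~N = F nand T = T
~((D nor (~G nand ~H)) nand ~N) = ~T = F
So #1 is false.

#2: Parsed as N <-> ((G <-> D) -> (H xor U))

G <-> D = F <-> F = T
H xor U = T xor F = T
(G <-> D) -> (H xor U) = T -> T = T
N <-> ((G <-> D) -> (H xor U)) = F <-> T = F
Hence #2 is false.

True statements: 0 (none).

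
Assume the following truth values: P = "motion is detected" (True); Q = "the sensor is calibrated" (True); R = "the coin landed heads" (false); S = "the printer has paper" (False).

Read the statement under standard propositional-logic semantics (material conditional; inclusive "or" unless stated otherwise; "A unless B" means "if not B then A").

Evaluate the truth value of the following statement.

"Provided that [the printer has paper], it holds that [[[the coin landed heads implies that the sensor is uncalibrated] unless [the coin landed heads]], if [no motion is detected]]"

True.

This is S -> (~P -> ((R -> ~Q) | R)).

~P = ~T = F
~Q = ~T = F
R -> ~Q = F -> F = T
(R -> ~Q) | R = T | F = T
~P -> ((R -> ~Q) | R) = F -> T = T
S -> (~P -> ((R -> ~Q) | R)) = F -> T = T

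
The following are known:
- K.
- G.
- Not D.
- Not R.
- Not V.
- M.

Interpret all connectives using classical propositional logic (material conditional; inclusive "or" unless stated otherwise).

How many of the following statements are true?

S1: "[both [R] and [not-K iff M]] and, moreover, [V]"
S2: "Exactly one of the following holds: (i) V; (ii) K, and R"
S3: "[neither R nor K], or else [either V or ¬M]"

S1: Formalization: (R ∧ (¬K ↔ M)) ∧ V

¬K = ¬T = F
¬K ↔ M = F ↔ T = F
R ∧ (¬K ↔ M) = F ∧ F = F
(R ∧ (¬K ↔ M)) ∧ V = F ∧ F = F
So S1 is false.

S2: This is V ⊕ (K ∧ R).

K ∧ R = T ∧ F = F
V ⊕ (K ∧ R) = F ⊕ F = F
So S2 is false.

S3: Parsed as (R ↓ K) ∨ (V ∨ ¬M)

R ↓ K = F ↓ T = F
¬M = ¬T = F
V ∨ ¬M = F ∨ F = F
(R ↓ K) ∨ (V ∨ ¬M) = F ∨ F = F
Thus S3 is false.

Count: 0.

0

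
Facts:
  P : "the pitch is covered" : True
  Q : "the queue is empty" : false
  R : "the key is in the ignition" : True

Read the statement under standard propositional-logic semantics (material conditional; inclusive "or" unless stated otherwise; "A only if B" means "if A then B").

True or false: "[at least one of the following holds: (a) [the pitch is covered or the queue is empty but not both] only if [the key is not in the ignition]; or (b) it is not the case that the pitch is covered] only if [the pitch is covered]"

The statement is true.

Parsed as (((P xor Q) -> ~R) | ~P) -> P

P xor Q = T xor F = T
~R = ~T = F
(P xor Q) -> ~R = T -> F = F
~P = ~T = F
((P xor Q) -> ~R) | ~P = F | F = F
(((P xor Q) -> ~R) | ~P) -> P = F -> T = T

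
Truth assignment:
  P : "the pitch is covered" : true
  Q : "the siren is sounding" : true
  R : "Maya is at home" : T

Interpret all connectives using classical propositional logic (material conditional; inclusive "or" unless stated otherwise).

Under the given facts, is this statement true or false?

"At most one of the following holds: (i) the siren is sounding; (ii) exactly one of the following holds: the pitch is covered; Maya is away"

Values: Q=T, P=T, R=T.
Formalization: Q ↑ (P ⊕ ¬R)

¬R = ¬T = F
P ⊕ ¬R = T ⊕ F = T
Q ↑ (P ⊕ ¬R) = T ↑ T = F

False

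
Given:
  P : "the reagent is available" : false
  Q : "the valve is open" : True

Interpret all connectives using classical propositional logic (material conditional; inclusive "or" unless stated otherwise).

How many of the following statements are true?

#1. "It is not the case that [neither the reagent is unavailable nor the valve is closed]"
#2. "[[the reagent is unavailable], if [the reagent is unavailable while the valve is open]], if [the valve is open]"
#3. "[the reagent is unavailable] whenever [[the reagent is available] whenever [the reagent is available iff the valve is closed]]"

3

#1: Parsed as ~(~P nor ~Q)

~P = ~F = T
~Q = ~T = F
~P nor ~Q = T nor F = F
~(~P nor ~Q) = ~F = T
So #1 is true.

#2: Parsed as Q -> ((~P & Q) -> ~P)

~P = ~F = T
~P & Q = T & T = T
~P = ~F = T
(~P & Q) -> ~P = T -> T = T
Q -> ((~P & Q) -> ~P) = T -> T = T
Hence #2 is true.

#3: Formalization: ((P <-> ~Q) -> P) -> ~P

~Q = ~T = F
P <-> ~Q = F <-> F = T
(P <-> ~Q) -> P = T -> F = F
~P = ~F = T
((P <-> ~Q) -> P) -> ~P = F -> T = T
So #3 is true.

True statements: 3.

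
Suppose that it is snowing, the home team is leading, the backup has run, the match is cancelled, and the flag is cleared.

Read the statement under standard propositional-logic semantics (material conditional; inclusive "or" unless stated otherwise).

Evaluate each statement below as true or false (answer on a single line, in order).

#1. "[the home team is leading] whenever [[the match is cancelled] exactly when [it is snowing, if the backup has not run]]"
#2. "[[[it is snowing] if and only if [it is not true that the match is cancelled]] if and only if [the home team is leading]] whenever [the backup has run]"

#1 true / #2 false

Let S = "the match is cancelled" (T), R = "the backup has run" (T), P = "it is snowing" (T), Q = "the home team is leading" (T).

#1: In symbols: (S ↔ (¬R → P)) → Q

¬R = ¬T = F
¬R → P = F → T = T
S ↔ (¬R → P) = T ↔ T = T
(S ↔ (¬R → P)) → Q = T → T = T
Thus #1 is true.

#2: Formalization: R → ((P ↔ ¬S) ↔ Q)

¬S = ¬T = F
P ↔ ¬S = T ↔ F = F
(P ↔ ¬S) ↔ Q = F ↔ T = F
R → ((P ↔ ¬S) ↔ Q) = T → F = F
Hence #2 is false.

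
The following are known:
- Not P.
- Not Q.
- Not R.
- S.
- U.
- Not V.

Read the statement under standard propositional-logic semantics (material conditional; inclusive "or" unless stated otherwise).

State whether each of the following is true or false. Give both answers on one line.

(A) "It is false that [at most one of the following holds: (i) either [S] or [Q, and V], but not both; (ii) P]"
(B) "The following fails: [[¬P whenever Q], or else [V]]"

(A) false; (B) false

(A): Parsed as ~((S xor (Q & V)) nand P)

Q & V = F & F = F
S xor (Q & V) = T xor F = T
(S xor (Q & V)) nand P = T nand F = T
~((S xor (Q & V)) nand P) = ~T = F
Thus (A) is false.

(B): In symbols: ~((Q -> ~P) | V)

~P = ~F = T
Q -> ~P = F -> T = T
(Q -> ~P) | V = T | F = T
~((Q -> ~P) | V) = ~T = F
Thus (B) is false.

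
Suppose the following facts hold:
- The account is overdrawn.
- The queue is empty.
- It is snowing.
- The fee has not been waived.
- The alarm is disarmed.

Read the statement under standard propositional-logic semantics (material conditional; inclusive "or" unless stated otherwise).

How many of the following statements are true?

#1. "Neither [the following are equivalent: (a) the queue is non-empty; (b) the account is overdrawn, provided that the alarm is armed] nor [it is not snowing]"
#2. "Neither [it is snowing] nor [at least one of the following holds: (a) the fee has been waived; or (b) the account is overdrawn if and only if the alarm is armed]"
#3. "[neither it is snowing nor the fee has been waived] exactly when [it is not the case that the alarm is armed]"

1

Let Q = "the queue is empty" (T), U = "the alarm is armed" (F), P = "the account is overdrawn" (T), R = "it is snowing" (T), S = "the fee has been waived" (F).

#1: This is (~Q <-> (U -> P)) nor ~R.

~Q = ~T = F
U -> P = F -> T = T
~Q <-> (U -> P) = F <-> T = F
~R = ~T = F
(~Q <-> (U -> P)) nor ~R = F nor F = T
Thus #1 is true.

#2: In symbols: R nor (S | (P <-> U))

P <-> U = T <-> F = F
S | (P <-> U) = F | F = F
R nor (S | (P <-> U)) = T nor F = F
Thus #2 is false.

#3: In symbols: (R nor S) <-> ~U

R nor S = T nor F = F
~U = ~F = T
(R nor S) <-> ~U = F <-> T = F
Hence #3 is false.

Count: 1.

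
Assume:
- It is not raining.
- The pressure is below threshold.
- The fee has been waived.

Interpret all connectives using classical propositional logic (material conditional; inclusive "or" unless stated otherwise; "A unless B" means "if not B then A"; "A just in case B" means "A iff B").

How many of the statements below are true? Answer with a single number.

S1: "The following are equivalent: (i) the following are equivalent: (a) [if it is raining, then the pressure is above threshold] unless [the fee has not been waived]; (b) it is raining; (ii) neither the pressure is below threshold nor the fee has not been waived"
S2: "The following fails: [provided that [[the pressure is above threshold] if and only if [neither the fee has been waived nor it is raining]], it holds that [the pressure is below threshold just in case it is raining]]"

2

Let P = "it is raining" (False), Q = "the pressure is above threshold" (False), R = "the fee has been waived" (True).

S1: This is (((P -> Q) or not R) iff P) iff (not Q nor not R).

P -> Q = False -> False = True
not R = not True = False
(P -> Q) or not R = True or False = True
((P -> Q) or not R) iff P = True iff False = False
not Q = not False = True
not R = not True = False
not Q nor not R = True nor False = False
(((P -> Q) or not R) iff P) iff (not Q nor not R) = False iff False = True
Hence S1 is true.

S2: Formalization: not ((Q iff (R nor P)) -> (not Q iff P))

R nor P = True nor False = False
Q iff (R nor P) = False iff False = True
not Q = not False = True
not Q iff P = True iff False = False
(Q iff (R nor P)) -> (not Q iff P) = True -> False = False
not ((Q iff (R nor P)) -> (not Q iff P)) = not False = True
Thus S2 is true.

True statements: 2 (S1, S2).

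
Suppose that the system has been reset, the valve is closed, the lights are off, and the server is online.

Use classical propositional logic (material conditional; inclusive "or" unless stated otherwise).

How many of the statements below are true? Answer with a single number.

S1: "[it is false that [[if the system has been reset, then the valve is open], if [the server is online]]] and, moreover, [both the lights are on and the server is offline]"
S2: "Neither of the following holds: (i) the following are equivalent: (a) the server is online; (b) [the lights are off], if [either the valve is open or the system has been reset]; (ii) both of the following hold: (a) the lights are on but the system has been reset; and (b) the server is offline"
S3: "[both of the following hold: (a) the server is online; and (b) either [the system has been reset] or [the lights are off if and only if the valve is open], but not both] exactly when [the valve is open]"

Let S = "the server is online" (T), P = "the system has been reset" (T), Q = "the valve is open" (F), R = "the lights are on" (F).

S1: Parsed as ~(S -> (P -> Q)) & (R & ~S)

P -> Q = T -> F = F
S -> (P -> Q) = T -> F = F
~(S -> (P -> Q)) = ~F = T
~S = ~T = F
R & ~S = F & F = F
~(S -> (P -> Q)) & (R & ~S) = T & F = F
So S1 is false.

S2: Parsed as (S <-> ((Q | P) -> ~R)) nor ((R & P) & ~S)

Q | P = F | T = T
~R = ~F = T
(Q | P) -> ~R = T -> T = T
S <-> ((Q | P) -> ~R) = T <-> T = T
R & P = F & T = F
~S = ~T = F
(R & P) & ~S = F & F = F
(S <-> ((Q | P) -> ~R)) nor ((R & P) & ~S) = T nor F = F
Thus S2 is false.

S3: Parsed as (S & (P xor (~R <-> Q))) <-> Q

~R = ~F = T
~R <-> Q = T <-> F = F
P xor (~R <-> Q) = T xor F = T
S & (P xor (~R <-> Q)) = T & T = T
(S & (P xor (~R <-> Q))) <-> Q = T <-> F = F
Thus S3 is false.

True statements: 0 (none).

0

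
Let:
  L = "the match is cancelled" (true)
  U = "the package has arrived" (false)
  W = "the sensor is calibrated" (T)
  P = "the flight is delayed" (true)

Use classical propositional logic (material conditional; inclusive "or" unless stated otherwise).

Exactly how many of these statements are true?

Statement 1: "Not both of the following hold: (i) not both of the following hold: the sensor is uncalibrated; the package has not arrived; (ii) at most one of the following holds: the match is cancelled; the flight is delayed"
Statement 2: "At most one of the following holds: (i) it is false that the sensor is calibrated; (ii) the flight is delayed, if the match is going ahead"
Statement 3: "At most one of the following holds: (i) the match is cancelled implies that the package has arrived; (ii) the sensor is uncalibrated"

3

Statement 1: Parsed as (¬W ↑ ¬U) ↑ (L ↑ P)

¬W = ¬T = F
¬U = ¬F = T
¬W ↑ ¬U = F ↑ T = T
L ↑ P = T ↑ T = F
(¬W ↑ ¬U) ↑ (L ↑ P) = T ↑ F = T
Thus Statement 1 is true.

Statement 2: This is ¬W ↑ (¬L → P).

¬W = ¬T = F
¬L = ¬T = F
¬L → P = F → T = T
¬W ↑ (¬L → P) = F ↑ T = T
Hence Statement 2 is true.

Statement 3: This is (L → U) ↑ ¬W.

L → U = T → F = F
¬W = ¬T = F
(L → U) ↑ ¬W = F ↑ F = T
So Statement 3 is true.

3 of the 3 statements are true (Statement 1, Statement 2, Statement 3).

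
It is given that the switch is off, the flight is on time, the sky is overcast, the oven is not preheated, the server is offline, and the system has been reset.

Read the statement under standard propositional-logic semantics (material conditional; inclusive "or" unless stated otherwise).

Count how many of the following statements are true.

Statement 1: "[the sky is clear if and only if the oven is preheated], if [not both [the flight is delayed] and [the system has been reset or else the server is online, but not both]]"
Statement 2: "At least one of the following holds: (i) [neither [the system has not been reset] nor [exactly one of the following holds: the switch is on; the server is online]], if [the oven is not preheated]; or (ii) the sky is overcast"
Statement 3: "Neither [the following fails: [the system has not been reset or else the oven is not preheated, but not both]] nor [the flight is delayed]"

Let Q = "the flight is delayed" (F), V = "the system has been reset" (T), U = "the server is online" (F), R = "the sky is overcast" (T), S = "the oven is preheated" (F), P = "the switch is on" (F).

Statement 1: In symbols: (Q ↑ (V ⊕ U)) → (¬R ↔ S)

V ⊕ U = T ⊕ F = T
Q ↑ (V ⊕ U) = F ↑ T = T
¬R = ¬T = F
¬R ↔ S = F ↔ F = T
(Q ↑ (V ⊕ U)) → (¬R ↔ S) = T → T = T
Thus Statement 1 is true.

Statement 2: In symbols: (¬S → (¬V ↓ (P ⊕ U))) ∨ R

¬S = ¬F = T
¬V = ¬T = F
P ⊕ U = F ⊕ F = F
¬V ↓ (P ⊕ U) = F ↓ F = T
¬S → (¬V ↓ (P ⊕ U)) = T → T = T
(¬S → (¬V ↓ (P ⊕ U))) ∨ R = T ∨ T = T
So Statement 2 is true.

Statement 3: Formalization: ¬(¬V ⊕ ¬S) ↓ Q

¬V = ¬T = F
¬S = ¬F = T
¬V ⊕ ¬S = F ⊕ T = T
¬(¬V ⊕ ¬S) = ¬T = F
¬(¬V ⊕ ¬S) ↓ Q = F ↓ F = T
Hence Statement 3 is true.

Count: 3.

3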